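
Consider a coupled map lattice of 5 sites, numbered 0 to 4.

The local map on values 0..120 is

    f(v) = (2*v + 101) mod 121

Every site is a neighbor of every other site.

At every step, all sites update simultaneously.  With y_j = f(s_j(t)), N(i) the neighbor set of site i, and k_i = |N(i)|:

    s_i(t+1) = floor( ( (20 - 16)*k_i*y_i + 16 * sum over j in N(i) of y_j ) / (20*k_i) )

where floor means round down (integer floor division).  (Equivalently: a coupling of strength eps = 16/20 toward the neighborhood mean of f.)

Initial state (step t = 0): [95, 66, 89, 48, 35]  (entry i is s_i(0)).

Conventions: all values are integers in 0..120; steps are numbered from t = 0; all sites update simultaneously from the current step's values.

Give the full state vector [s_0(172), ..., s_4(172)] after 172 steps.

Simulating step by step:
t=0: [95, 66, 89, 48, 35]
t=1: [64, 64, 64, 64, 64]
t=2: [108, 108, 108, 108, 108]
t=3: [75, 75, 75, 75, 75]
t=4: [9, 9, 9, 9, 9]
t=5: [119, 119, 119, 119, 119]
t=6: [97, 97, 97, 97, 97]
t=7: [53, 53, 53, 53, 53]
t=8: [86, 86, 86, 86, 86]
t=9: [31, 31, 31, 31, 31]
t=10: [42, 42, 42, 42, 42]
t=11: [64, 64, 64, 64, 64]

Answer: [108, 108, 108, 108, 108]
Key observation: The state at step 1, [64, 64, 64, 64, 64], reappears at step 11: the system is in a cycle of period 10 from step 1 on.  Therefore the state at step 172 equals the state at step 1 + ((172 - 1) mod 10) = 2, which is [108, 108, 108, 108, 108].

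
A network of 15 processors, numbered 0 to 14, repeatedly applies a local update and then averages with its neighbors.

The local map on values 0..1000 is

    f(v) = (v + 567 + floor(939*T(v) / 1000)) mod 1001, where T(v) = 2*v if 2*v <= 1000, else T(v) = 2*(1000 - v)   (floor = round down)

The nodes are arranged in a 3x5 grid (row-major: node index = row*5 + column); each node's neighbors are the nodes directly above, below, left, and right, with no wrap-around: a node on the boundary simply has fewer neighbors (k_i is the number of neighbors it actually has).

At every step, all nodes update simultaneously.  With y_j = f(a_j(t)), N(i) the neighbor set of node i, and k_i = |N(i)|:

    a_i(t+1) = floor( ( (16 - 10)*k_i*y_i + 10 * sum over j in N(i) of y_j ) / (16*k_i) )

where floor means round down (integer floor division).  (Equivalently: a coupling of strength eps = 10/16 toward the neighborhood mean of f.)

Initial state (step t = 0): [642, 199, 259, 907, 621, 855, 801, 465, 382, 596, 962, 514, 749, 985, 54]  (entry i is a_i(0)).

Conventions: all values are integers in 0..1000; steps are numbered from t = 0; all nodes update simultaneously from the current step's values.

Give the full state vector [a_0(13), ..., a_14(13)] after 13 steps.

Simulating step by step:
t=0: [642, 199, 259, 907, 621, 855, 801, 465, 382, 596, 962, 514, 749, 985, 54]
t=1: [589, 454, 468, 633, 826, 722, 703, 729, 725, 821, 751, 814, 810, 669, 739]
t=2: [872, 882, 875, 840, 772, 832, 811, 813, 813, 754, 774, 761, 772, 807, 791]
t=3: [686, 685, 691, 717, 751, 720, 725, 727, 735, 760, 751, 761, 753, 743, 754]
t=4: [831, 833, 826, 809, 790, 810, 807, 805, 797, 783, 789, 785, 787, 788, 782]
t=5: [719, 718, 723, 735, 746, 732, 734, 737, 744, 752, 746, 749, 749, 751, 755]
t=6: [808, 809, 804, 796, 789, 800, 799, 796, 790, 785, 791, 789, 787, 785, 782]
t=7: [735, 736, 739, 745, 750, 741, 742, 745, 749, 753, 747, 749, 751, 753, 755]
t=8: [796, 795, 792, 788, 785, 792, 791, 789, 785, 783, 788, 787, 785, 783, 781]
t=9: [745, 746, 748, 752, 754, 748, 749, 751, 753, 755, 751, 752, 753, 755, 756]
t=10: [788, 787, 785, 783, 781, 786, 785, 784, 782, 781, 784, 783, 782, 781, 780]
t=11: [752, 753, 754, 756, 757, 753, 754, 755, 756, 758, 754, 755, 756, 757, 758]
t=12: [782, 781, 781, 780, 779, 781, 781, 780, 779, 778, 781, 780, 780, 779, 778]
t=13: [757, 757, 758, 759, 759, 757, 758, 758, 759, 760, 758, 758, 759, 759, 760]

Answer: [757, 757, 758, 759, 759, 757, 758, 758, 759, 760, 758, 758, 759, 759, 760]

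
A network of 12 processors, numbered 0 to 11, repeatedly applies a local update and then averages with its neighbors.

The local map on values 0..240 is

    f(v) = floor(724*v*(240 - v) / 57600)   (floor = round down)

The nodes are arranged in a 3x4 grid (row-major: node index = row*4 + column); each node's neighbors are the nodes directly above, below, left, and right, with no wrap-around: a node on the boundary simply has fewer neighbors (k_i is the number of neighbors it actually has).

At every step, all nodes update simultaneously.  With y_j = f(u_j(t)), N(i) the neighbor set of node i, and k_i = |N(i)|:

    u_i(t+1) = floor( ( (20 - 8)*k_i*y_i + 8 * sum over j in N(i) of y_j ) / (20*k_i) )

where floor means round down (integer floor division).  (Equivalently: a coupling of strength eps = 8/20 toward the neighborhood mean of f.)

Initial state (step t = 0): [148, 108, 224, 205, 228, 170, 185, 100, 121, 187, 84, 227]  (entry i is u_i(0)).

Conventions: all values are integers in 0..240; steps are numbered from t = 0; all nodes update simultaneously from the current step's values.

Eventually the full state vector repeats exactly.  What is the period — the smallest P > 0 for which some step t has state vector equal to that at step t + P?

Simulating step by step:
t=0: [148, 108, 224, 205, 228, 170, 185, 100, 121, 187, 84, 227]
t=1: [145, 156, 79, 98, 87, 135, 129, 138, 139, 140, 136, 90]
t=2: [170, 166, 164, 171, 170, 175, 176, 175, 174, 175, 175, 172]
t=3: [150, 152, 152, 148, 147, 143, 142, 143, 144, 142, 142, 145]
t=4: [169, 168, 169, 171, 171, 173, 173, 173, 172, 173, 173, 173]
t=5: [150, 150, 149, 147, 147, 146, 145, 145, 146, 145, 145, 145]
t=6: [169, 169, 170, 171, 171, 171, 172, 172, 172, 172, 173, 173]
t=7: [149, 149, 148, 148, 148, 148, 147, 146, 147, 146, 145, 145]
t=8: [170, 170, 170, 171, 170, 171, 171, 171, 171, 171, 172, 172]
t=9: [149, 148, 148, 148, 148, 148, 148, 147, 148, 147, 147, 147]
t=10: [170, 170, 171, 171, 170, 171, 171, 171, 171, 171, 171, 171]
t=11: [149, 148, 148, 148, 148, 148, 148, 148, 148, 148, 148, 148]
t=12: [170, 170, 171, 171, 170, 171, 171, 171, 171, 171, 171, 171]

Answer: 2
Key observation: The state at step 10, [170, 170, 171, 171, 170, 171, 171, 171, 171, 171, 171, 171], reappears at step 12 — and no state repeats earlier — so the cycle the system enters has period 2.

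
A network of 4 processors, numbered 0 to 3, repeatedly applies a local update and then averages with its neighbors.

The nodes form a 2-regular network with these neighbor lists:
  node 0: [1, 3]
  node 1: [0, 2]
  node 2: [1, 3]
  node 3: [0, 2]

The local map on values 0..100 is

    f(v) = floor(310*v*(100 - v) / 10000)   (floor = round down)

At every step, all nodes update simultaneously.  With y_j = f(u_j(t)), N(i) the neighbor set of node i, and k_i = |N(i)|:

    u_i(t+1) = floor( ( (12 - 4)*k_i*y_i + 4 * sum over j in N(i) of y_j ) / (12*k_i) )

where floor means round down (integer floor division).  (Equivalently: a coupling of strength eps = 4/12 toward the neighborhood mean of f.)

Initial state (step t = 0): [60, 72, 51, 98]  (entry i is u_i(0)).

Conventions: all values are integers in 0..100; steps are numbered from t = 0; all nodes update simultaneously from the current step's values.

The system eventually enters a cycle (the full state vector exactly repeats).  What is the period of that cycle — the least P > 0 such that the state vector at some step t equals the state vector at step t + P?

Answer: 2
Key observation: The state at step 6, [69, 69, 69, 69], reappears at step 8 — and no state repeats earlier — so the cycle the system enters has period 2.

Derivation:
t=0: [60, 72, 51, 98]
t=1: [60, 66, 62, 29]
t=2: [71, 70, 70, 66]
t=3: [64, 64, 65, 67]
t=4: [70, 70, 69, 68]
t=5: [65, 65, 66, 66]
t=6: [69, 69, 69, 69]
t=7: [66, 66, 66, 66]
t=8: [69, 69, 69, 69]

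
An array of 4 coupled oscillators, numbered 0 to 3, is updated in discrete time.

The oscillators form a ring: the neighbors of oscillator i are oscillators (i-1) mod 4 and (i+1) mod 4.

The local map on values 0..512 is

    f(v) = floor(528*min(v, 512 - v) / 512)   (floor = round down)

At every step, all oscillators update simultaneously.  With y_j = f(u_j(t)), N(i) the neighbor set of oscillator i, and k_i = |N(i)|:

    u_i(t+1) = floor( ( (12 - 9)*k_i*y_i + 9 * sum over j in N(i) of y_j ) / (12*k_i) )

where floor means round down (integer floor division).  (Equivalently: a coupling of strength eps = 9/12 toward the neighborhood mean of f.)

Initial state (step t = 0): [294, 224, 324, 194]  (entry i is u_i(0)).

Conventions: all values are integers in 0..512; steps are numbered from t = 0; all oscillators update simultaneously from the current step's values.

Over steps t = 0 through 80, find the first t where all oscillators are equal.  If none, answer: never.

Answer: 4
Key observation: Synchronization is absorbing here: once all oscillators are equal they stay equal, and step 4 is the first all-equal step.

Derivation:
t=0: [294, 224, 324, 194]  (not all equal)
t=1: [217, 214, 209, 206]  (not all equal)
t=2: [217, 219, 215, 217]  (not all equal)
t=3: [223, 222, 223, 222]  (not all equal)
t=4: [228, 228, 228, 228]  (all equal)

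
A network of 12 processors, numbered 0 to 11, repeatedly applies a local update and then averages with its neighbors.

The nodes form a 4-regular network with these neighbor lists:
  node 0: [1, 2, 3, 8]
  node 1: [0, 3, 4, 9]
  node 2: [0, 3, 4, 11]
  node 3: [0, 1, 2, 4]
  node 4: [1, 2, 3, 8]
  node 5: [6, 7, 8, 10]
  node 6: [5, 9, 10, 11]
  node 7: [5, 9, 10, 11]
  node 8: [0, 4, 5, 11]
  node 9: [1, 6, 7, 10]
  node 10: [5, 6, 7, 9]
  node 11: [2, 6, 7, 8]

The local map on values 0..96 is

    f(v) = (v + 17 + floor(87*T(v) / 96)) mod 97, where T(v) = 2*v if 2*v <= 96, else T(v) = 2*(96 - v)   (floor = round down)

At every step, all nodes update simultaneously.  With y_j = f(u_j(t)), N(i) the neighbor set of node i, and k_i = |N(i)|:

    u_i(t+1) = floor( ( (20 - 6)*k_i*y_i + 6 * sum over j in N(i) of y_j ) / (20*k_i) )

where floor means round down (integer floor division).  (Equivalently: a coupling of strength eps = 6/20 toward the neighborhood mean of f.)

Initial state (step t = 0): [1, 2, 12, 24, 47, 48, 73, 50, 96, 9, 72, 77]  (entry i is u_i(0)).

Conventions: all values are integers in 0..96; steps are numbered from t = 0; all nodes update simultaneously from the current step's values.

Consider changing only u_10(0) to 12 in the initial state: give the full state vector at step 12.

Answer: [47, 50, 40, 19, 43, 32, 54, 54, 28, 55, 70, 51]
Key observation: This trace re-runs the system from the modified initial state.

Derivation:
t=0: [1, 2, 12, 24, 47, 48, 73, 50, 96, 9, 12, 77]
t=1: [26, 30, 48, 69, 49, 49, 37, 50, 22, 41, 48, 33]
t=2: [76, 19, 52, 41, 50, 53, 28, 48, 70, 34, 50, 24]
t=3: [36, 59, 51, 39, 51, 53, 81, 53, 42, 30, 53, 76]
t=4: [27, 40, 46, 33, 48, 47, 29, 45, 38, 15, 44, 35]
t=5: [73, 38, 47, 25, 47, 45, 13, 45, 34, 50, 41, 21]
t=6: [37, 35, 55, 73, 49, 43, 52, 47, 26, 49, 39, 65]
t=7: [31, 25, 45, 34, 52, 44, 48, 48, 74, 49, 35, 46]
t=8: [18, 70, 41, 24, 49, 42, 50, 50, 34, 53, 28, 48]
t=9: [59, 45, 44, 73, 50, 42, 54, 54, 26, 52, 81, 50]
t=10: [48, 46, 44, 37, 53, 42, 47, 47, 77, 48, 33, 54]
t=11: [49, 48, 43, 31, 46, 37, 48, 48, 36, 50, 23, 48]
t=12: [47, 50, 40, 19, 43, 32, 54, 54, 28, 55, 70, 51]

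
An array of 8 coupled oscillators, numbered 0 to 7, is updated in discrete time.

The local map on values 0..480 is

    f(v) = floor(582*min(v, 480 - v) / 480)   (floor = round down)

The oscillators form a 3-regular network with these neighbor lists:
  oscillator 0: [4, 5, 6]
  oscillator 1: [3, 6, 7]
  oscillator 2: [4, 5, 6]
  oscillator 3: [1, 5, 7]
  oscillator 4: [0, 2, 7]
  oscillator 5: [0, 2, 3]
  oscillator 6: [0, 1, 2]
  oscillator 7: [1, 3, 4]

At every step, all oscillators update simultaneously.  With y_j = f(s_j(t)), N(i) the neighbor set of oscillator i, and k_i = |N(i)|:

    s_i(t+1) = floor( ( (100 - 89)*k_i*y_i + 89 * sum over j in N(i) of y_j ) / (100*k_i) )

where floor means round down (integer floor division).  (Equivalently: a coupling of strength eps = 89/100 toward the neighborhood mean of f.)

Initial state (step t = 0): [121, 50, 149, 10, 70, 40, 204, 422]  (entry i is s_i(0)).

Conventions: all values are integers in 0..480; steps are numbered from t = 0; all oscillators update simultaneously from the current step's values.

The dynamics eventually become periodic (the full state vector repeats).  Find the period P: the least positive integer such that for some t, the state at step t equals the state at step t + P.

Answer: 8
Key observation: The state at step 20, [288, 288, 288, 288, 288, 288, 288, 288], reappears at step 28 — and no state repeats earlier — so the cycle the system enters has period 8.

Derivation:
t=0: [121, 50, 149, 10, 70, 40, 204, 422]
t=1: [128, 104, 132, 54, 126, 105, 141, 53]
t=2: [150, 102, 150, 101, 129, 126, 149, 108]
t=3: [164, 141, 164, 133, 163, 160, 163, 133]
t=4: [196, 172, 196, 173, 186, 186, 189, 174]
t=5: [227, 215, 227, 213, 227, 227, 227, 213]
t=6: [275, 263, 275, 263, 269, 269, 270, 263]
t=7: [253, 260, 253, 260, 253, 253, 253, 260]
t=8: [275, 268, 275, 268, 272, 272, 272, 268]
t=9: [251, 255, 251, 255, 251, 251, 251, 255]
t=10: [277, 273, 277, 273, 275, 275, 275, 273]
t=11: [247, 249, 247, 249, 247, 247, 247, 249]
t=12: [282, 280, 282, 280, 281, 281, 281, 280]
t=13: [240, 241, 240, 241, 240, 240, 240, 241]
t=14: [291, 289, 291, 289, 290, 290, 290, 289]
t=15: [229, 230, 229, 230, 229, 229, 229, 230]
t=16: [277, 277, 277, 277, 277, 277, 277, 277]
t=17: [246, 246, 246, 246, 246, 246, 246, 246]
t=18: [283, 283, 283, 283, 283, 283, 283, 283]
t=19: [238, 238, 238, 238, 238, 238, 238, 238]
t=20: [288, 288, 288, 288, 288, 288, 288, 288]
t=21: [232, 232, 232, 232, 232, 232, 232, 232]
t=22: [281, 281, 281, 281, 281, 281, 281, 281]
t=23: [241, 241, 241, 241, 241, 241, 241, 241]
t=24: [289, 289, 289, 289, 289, 289, 289, 289]
t=25: [231, 231, 231, 231, 231, 231, 231, 231]
t=26: [280, 280, 280, 280, 280, 280, 280, 280]
t=27: [242, 242, 242, 242, 242, 242, 242, 242]
t=28: [288, 288, 288, 288, 288, 288, 288, 288]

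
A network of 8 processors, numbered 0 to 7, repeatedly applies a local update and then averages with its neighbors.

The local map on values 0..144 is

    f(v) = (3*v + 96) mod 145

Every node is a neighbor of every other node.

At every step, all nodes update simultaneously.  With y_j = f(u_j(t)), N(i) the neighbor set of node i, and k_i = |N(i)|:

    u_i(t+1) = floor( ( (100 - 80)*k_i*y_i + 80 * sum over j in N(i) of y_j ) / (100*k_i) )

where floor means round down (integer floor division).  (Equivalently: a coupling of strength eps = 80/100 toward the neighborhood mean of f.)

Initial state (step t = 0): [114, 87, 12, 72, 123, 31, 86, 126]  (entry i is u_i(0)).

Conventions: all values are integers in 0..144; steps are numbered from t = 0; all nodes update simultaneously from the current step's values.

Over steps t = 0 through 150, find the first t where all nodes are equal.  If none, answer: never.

Simulating step by step:
t=0: [114, 87, 12, 72, 123, 31, 86, 126]  (not all equal)
t=1: [46, 51, 57, 47, 48, 49, 51, 49]  (not all equal)
t=2: [99, 100, 102, 99, 99, 100, 100, 100]  (not all equal)
t=3: [105, 105, 106, 105, 105, 105, 105, 105]  (not all equal)
t=4: [121, 121, 121, 121, 121, 121, 121, 121]  (all equal)

Answer: 4
Key observation: Synchronization is absorbing here: once all nodes are equal they stay equal, and step 4 is the first all-equal step.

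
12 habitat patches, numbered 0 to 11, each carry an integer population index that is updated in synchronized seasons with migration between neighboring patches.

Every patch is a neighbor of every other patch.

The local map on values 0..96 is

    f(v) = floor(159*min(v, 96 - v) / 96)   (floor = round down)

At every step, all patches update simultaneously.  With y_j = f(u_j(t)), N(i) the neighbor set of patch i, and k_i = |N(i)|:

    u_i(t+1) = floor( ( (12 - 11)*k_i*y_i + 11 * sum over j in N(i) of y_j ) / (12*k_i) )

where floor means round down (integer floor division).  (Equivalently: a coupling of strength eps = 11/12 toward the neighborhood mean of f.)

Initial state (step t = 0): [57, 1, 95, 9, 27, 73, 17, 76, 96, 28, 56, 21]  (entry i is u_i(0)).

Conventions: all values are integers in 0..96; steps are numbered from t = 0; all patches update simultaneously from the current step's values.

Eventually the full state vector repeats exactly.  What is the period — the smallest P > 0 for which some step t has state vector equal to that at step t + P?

Simulating step by step:
t=0: [57, 1, 95, 9, 27, 73, 17, 76, 96, 28, 56, 21]
t=1: [30, 30, 30, 30, 30, 30, 30, 30, 30, 30, 30, 30]
t=2: [49, 49, 49, 49, 49, 49, 49, 49, 49, 49, 49, 49]
t=3: [77, 77, 77, 77, 77, 77, 77, 77, 77, 77, 77, 77]
t=4: [31, 31, 31, 31, 31, 31, 31, 31, 31, 31, 31, 31]
t=5: [51, 51, 51, 51, 51, 51, 51, 51, 51, 51, 51, 51]
t=6: [74, 74, 74, 74, 74, 74, 74, 74, 74, 74, 74, 74]
t=7: [36, 36, 36, 36, 36, 36, 36, 36, 36, 36, 36, 36]
t=8: [59, 59, 59, 59, 59, 59, 59, 59, 59, 59, 59, 59]
t=9: [61, 61, 61, 61, 61, 61, 61, 61, 61, 61, 61, 61]
t=10: [57, 57, 57, 57, 57, 57, 57, 57, 57, 57, 57, 57]
t=11: [64, 64, 64, 64, 64, 64, 64, 64, 64, 64, 64, 64]
t=12: [53, 53, 53, 53, 53, 53, 53, 53, 53, 53, 53, 53]
t=13: [71, 71, 71, 71, 71, 71, 71, 71, 71, 71, 71, 71]
t=14: [41, 41, 41, 41, 41, 41, 41, 41, 41, 41, 41, 41]
t=15: [67, 67, 67, 67, 67, 67, 67, 67, 67, 67, 67, 67]
t=16: [48, 48, 48, 48, 48, 48, 48, 48, 48, 48, 48, 48]
t=17: [79, 79, 79, 79, 79, 79, 79, 79, 79, 79, 79, 79]
t=18: [28, 28, 28, 28, 28, 28, 28, 28, 28, 28, 28, 28]
t=19: [46, 46, 46, 46, 46, 46, 46, 46, 46, 46, 46, 46]
t=20: [76, 76, 76, 76, 76, 76, 76, 76, 76, 76, 76, 76]
t=21: [33, 33, 33, 33, 33, 33, 33, 33, 33, 33, 33, 33]
t=22: [54, 54, 54, 54, 54, 54, 54, 54, 54, 54, 54, 54]
t=23: [69, 69, 69, 69, 69, 69, 69, 69, 69, 69, 69, 69]
t=24: [44, 44, 44, 44, 44, 44, 44, 44, 44, 44, 44, 44]
t=25: [72, 72, 72, 72, 72, 72, 72, 72, 72, 72, 72, 72]
t=26: [39, 39, 39, 39, 39, 39, 39, 39, 39, 39, 39, 39]
t=27: [64, 64, 64, 64, 64, 64, 64, 64, 64, 64, 64, 64]

Answer: 16
Key observation: The state at step 11, [64, 64, 64, 64, 64, 64, 64, 64, 64, 64, 64, 64], reappears at step 27 — and no state repeats earlier — so the cycle the system enters has period 16.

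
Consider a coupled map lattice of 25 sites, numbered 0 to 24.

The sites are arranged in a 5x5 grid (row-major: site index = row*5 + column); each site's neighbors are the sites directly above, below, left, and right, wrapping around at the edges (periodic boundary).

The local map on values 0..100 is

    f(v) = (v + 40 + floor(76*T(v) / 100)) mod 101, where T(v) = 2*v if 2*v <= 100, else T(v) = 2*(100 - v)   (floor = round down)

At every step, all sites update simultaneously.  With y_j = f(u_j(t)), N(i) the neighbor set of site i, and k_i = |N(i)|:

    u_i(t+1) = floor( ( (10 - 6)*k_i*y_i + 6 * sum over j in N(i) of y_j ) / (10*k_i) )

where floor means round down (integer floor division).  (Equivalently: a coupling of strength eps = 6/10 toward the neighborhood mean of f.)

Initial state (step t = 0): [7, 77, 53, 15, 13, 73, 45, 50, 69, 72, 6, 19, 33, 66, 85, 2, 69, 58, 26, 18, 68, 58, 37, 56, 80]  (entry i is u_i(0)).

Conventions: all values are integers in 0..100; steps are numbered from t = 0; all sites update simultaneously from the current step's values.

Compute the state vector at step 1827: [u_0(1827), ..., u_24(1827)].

Answer: [59, 59, 59, 60, 59, 59, 59, 60, 60, 59, 59, 60, 60, 60, 60, 60, 60, 60, 60, 60, 59, 59, 60, 60, 60]
Key observation: The state at step 4, [60, 60, 59, 59, 59, 60, 59, 59, 59, 59, 59, 59, 59, 59, 59, 59, 59, 59, 59, 59, 59, 59, 59, 59, 59], reappears at step 6: the system is in a cycle of period 2 from step 4 on.  Therefore the state at step 1827 equals the state at step 4 + ((1827 - 4) mod 2) = 5, which is [59, 59, 59, 60, 59, 59, 59, 60, 60, 59, 59, 60, 60, 60, 60, 60, 60, 60, 60, 60, 59, 59, 60, 60, 60].

Derivation:
t=0: [7, 77, 53, 15, 13, 73, 45, 50, 69, 72, 6, 19, 33, 66, 85, 2, 69, 58, 26, 18, 68, 58, 37, 56, 80]
t=1: [57, 54, 58, 68, 64, 53, 59, 54, 59, 55, 56, 62, 49, 41, 55, 55, 59, 40, 40, 55, 53, 52, 49, 48, 60]
t=2: [61, 61, 60, 57, 58, 61, 60, 61, 57, 61, 61, 59, 54, 50, 58, 61, 57, 49, 45, 58, 61, 62, 57, 55, 59]
t=3: [59, 58, 59, 60, 59, 59, 59, 59, 61, 59, 59, 60, 61, 61, 60, 59, 60, 60, 58, 58, 59, 59, 60, 59, 60]
t=4: [60, 60, 59, 59, 59, 60, 59, 59, 59, 59, 59, 59, 59, 59, 59, 59, 59, 59, 59, 59, 59, 59, 59, 59, 59]
t=5: [59, 59, 59, 60, 59, 59, 59, 60, 60, 59, 59, 60, 60, 60, 60, 60, 60, 60, 60, 60, 59, 59, 60, 60, 60]
t=6: [60, 60, 59, 59, 59, 60, 59, 59, 59, 59, 59, 59, 59, 59, 59, 59, 59, 59, 59, 59, 59, 59, 59, 59, 59]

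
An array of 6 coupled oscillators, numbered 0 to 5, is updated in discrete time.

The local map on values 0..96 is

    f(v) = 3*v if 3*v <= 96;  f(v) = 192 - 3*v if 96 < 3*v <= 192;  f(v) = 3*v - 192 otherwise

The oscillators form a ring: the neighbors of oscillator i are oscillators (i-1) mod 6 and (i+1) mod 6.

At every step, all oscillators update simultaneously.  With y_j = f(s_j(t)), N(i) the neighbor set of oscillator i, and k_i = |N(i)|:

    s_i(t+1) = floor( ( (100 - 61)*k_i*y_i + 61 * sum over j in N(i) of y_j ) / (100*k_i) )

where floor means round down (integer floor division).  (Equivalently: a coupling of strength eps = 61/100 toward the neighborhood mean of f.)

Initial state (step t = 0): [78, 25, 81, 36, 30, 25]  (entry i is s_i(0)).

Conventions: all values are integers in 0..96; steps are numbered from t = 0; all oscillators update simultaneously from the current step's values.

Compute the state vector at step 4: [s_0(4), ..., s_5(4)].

Answer: [35, 34, 32, 38, 40, 34]

Derivation:
t=0: [78, 25, 81, 36, 30, 25]
t=1: [62, 57, 68, 75, 83, 69]
t=2: [13, 13, 21, 33, 36, 25]
t=3: [49, 46, 64, 81, 84, 66]
t=4: [35, 34, 32, 38, 40, 34]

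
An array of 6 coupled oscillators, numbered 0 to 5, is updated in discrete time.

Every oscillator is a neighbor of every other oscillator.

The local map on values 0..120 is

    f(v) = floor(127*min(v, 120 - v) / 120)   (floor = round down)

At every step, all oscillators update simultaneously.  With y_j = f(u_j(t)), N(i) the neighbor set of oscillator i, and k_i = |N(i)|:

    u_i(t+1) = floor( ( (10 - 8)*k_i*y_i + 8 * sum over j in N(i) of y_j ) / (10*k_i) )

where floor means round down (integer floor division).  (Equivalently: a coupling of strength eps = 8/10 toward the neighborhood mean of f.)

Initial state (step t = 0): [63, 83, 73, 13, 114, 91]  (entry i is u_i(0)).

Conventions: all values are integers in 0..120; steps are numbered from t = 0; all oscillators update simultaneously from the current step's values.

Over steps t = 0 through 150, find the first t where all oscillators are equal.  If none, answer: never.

Simulating step by step:
t=0: [63, 83, 73, 13, 114, 91]  (not all equal)
t=1: [33, 33, 33, 32, 31, 32]  (not all equal)
t=2: [33, 33, 33, 33, 33, 33]  (all equal)

Answer: 2
Key observation: Synchronization is absorbing here: once all oscillators are equal they stay equal, and step 2 is the first all-equal step.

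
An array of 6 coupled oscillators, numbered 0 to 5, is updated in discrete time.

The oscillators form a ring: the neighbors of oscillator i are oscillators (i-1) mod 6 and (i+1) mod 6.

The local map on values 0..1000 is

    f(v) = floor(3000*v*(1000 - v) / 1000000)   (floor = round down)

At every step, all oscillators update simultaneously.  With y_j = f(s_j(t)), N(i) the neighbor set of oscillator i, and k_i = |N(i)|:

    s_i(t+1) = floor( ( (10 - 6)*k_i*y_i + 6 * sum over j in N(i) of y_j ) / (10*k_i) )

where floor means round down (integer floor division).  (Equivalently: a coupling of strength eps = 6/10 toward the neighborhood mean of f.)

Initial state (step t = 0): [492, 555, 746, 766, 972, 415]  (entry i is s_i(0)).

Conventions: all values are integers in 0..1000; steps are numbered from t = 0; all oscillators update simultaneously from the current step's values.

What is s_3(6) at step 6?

Simulating step by step:
t=0: [492, 555, 746, 766, 972, 415]
t=1: [740, 691, 610, 409, 411, 540]
t=2: [646, 643, 694, 721, 731, 688]
t=3: [673, 672, 642, 609, 609, 639]
t=4: [669, 669, 688, 706, 707, 689]
t=5: [657, 657, 643, 628, 627, 642]
t=6: [679, 679, 688, 696, 697, 688]

Answer: s_3(6) = 696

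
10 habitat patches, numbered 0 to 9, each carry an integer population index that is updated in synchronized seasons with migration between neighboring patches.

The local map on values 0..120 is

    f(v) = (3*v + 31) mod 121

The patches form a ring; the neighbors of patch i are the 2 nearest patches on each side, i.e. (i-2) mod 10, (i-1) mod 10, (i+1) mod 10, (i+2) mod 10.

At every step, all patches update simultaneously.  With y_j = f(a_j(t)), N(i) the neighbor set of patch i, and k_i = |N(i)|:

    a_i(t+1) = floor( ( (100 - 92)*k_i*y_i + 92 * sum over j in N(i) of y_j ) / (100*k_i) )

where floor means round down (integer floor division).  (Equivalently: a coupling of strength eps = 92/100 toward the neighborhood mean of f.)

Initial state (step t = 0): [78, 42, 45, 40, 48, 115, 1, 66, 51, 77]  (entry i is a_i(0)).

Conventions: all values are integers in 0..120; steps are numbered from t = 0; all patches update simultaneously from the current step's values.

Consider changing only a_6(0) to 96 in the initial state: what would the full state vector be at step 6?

Simulating step by step:
t=0: [78, 42, 45, 40, 48, 115, 96, 66, 51, 77]
t=1: [39, 30, 36, 36, 42, 62, 60, 48, 57, 54]
t=2: [41, 31, 20, 35, 53, 53, 68, 82, 62, 43]
t=3: [55, 41, 34, 54, 71, 59, 70, 75, 58, 41]
t=4: [43, 46, 42, 36, 67, 54, 52, 75, 62, 50]
t=5: [58, 39, 52, 62, 53, 53, 72, 68, 48, 50]
t=6: [54, 72, 68, 60, 59, 70, 70, 52, 64, 68]

Answer: [54, 72, 68, 60, 59, 70, 70, 52, 64, 68]
Key observation: This trace re-runs the system from the modified initial state.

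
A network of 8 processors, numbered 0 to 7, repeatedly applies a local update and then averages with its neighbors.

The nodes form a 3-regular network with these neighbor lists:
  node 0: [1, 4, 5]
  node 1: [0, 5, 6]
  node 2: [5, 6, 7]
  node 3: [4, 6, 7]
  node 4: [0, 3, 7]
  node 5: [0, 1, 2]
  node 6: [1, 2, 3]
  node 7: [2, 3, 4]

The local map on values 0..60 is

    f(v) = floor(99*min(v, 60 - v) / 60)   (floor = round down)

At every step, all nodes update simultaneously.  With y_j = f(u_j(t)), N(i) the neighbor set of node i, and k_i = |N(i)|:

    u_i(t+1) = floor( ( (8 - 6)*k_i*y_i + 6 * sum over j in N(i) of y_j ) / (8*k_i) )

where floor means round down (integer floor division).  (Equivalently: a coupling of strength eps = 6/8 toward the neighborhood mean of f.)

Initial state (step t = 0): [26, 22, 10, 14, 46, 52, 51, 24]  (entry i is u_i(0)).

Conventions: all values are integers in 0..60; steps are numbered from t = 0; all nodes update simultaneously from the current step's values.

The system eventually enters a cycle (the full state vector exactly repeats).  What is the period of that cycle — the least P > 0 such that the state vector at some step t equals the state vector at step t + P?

Answer: 16
Key observation: The state at step 10, [40, 40, 41, 40, 40, 40, 41, 40], reappears at step 26 — and no state repeats earlier — so the cycle the system enters has period 16.

Derivation:
t=0: [26, 22, 10, 14, 46, 52, 51, 24]
t=1: [28, 26, 20, 24, 31, 26, 22, 25]
t=2: [44, 41, 38, 40, 43, 40, 37, 40]
t=3: [29, 31, 34, 32, 30, 31, 34, 32]
t=4: [47, 45, 44, 45, 47, 45, 44, 45]
t=5: [22, 23, 25, 23, 22, 23, 25, 23]
t=6: [36, 37, 39, 37, 36, 37, 39, 37]
t=7: [38, 36, 35, 36, 38, 36, 35, 36]
t=8: [37, 38, 40, 38, 37, 38, 40, 38]
t=9: [36, 35, 34, 35, 36, 35, 34, 35]
t=10: [40, 40, 41, 40, 40, 40, 41, 40]
t=11: [33, 32, 32, 32, 33, 32, 32, 32]
t=12: [45, 45, 46, 45, 45, 45, 46, 45]
t=13: [24, 23, 23, 23, 24, 23, 23, 23]
t=14: [38, 37, 37, 37, 38, 37, 37, 37]
t=15: [36, 36, 37, 36, 36, 36, 37, 36]
t=16: [39, 38, 38, 38, 39, 38, 38, 38]
t=17: [35, 35, 36, 35, 35, 35, 36, 35]
t=18: [41, 40, 40, 40, 41, 40, 40, 40]
t=19: [32, 32, 33, 32, 32, 32, 33, 32]
t=20: [46, 45, 45, 45, 46, 45, 45, 45]
t=21: [23, 23, 24, 23, 23, 23, 24, 23]
t=22: [37, 37, 38, 37, 37, 37, 38, 37]
t=23: [37, 36, 36, 36, 37, 36, 36, 36]
t=24: [38, 38, 39, 38, 38, 38, 39, 38]
t=25: [36, 35, 35, 35, 36, 35, 35, 35]
t=26: [40, 40, 41, 40, 40, 40, 41, 40]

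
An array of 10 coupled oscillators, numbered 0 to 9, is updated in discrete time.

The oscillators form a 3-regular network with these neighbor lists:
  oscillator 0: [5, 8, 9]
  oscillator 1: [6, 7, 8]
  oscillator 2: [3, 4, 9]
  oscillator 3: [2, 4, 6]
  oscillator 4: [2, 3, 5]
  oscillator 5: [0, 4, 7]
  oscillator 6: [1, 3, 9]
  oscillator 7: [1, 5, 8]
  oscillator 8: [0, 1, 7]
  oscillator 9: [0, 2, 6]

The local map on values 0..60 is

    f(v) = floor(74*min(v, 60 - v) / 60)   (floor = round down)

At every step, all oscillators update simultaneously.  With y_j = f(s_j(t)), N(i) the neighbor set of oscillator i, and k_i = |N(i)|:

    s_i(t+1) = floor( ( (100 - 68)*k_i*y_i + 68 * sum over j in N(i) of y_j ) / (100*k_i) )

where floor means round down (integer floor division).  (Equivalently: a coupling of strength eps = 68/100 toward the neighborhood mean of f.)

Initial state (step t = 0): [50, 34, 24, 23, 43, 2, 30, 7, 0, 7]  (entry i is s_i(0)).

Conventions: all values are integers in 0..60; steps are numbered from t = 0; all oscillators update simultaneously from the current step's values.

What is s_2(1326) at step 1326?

Simulating step by step:
t=0: [50, 34, 24, 23, 43, 2, 30, 7, 0, 7]
t=1: [6, 20, 21, 28, 19, 9, 27, 10, 11, 20]
t=2: [13, 20, 26, 29, 23, 13, 29, 14, 13, 22]
t=3: [18, 23, 30, 32, 27, 18, 30, 18, 18, 27]
t=4: [24, 27, 34, 35, 31, 24, 33, 23, 23, 32]
t=5: [29, 30, 32, 32, 31, 30, 32, 29, 29, 32]
t=6: [35, 35, 34, 34, 35, 35, 34, 35, 35, 34]
t=7: [30, 30, 31, 31, 30, 30, 31, 30, 30, 31]
t=8: [36, 36, 35, 35, 36, 37, 35, 37, 37, 35]
t=9: [28, 28, 29, 29, 29, 28, 29, 28, 28, 29]
t=10: [34, 34, 35, 35, 34, 34, 34, 34, 34, 34]
t=11: [32, 32, 30, 30, 31, 32, 31, 32, 32, 31]
t=12: [34, 34, 36, 36, 35, 34, 35, 34, 34, 35]
t=13: [31, 31, 29, 29, 30, 31, 30, 32, 32, 30]
t=14: [35, 35, 35, 35, 35, 35, 36, 34, 34, 36]
t=15: [30, 30, 29, 29, 30, 30, 29, 31, 31, 29]
t=16: [36, 35, 35, 35, 36, 36, 35, 35, 35, 35]
t=17: [29, 30, 29, 29, 29, 29, 30, 29, 29, 29]
t=18: [35, 36, 35, 35, 35, 35, 36, 35, 35, 35]
t=19: [30, 29, 30, 29, 30, 30, 29, 29, 29, 29]
t=20: [36, 35, 36, 35, 36, 36, 35, 35, 35, 35]
t=21: [29, 30, 29, 29, 29, 29, 30, 29, 29, 29]

Answer: s_2(1326) = 35
Key observation: The state at step 17, [29, 30, 29, 29, 29, 29, 30, 29, 29, 29], reappears at step 21: the system is in a cycle of period 4 from step 17 on.  Therefore the state at step 1326 equals the state at step 17 + ((1326 - 17) mod 4) = 18, which is [35, 36, 35, 35, 35, 35, 36, 35, 35, 35].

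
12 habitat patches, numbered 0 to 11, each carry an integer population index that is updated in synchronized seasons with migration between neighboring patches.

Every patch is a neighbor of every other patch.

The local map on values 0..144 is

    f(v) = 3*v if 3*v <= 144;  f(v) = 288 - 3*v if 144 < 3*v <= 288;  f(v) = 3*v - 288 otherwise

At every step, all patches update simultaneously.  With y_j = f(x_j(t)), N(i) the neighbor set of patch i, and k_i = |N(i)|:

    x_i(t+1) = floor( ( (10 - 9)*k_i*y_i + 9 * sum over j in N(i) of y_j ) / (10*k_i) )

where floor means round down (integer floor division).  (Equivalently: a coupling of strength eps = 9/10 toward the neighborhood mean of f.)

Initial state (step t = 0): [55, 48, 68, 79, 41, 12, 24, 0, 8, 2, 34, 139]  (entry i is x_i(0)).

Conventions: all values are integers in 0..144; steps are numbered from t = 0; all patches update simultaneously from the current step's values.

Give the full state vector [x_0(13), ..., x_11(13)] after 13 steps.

Simulating step by step:
t=0: [55, 48, 68, 79, 41, 12, 24, 0, 8, 2, 34, 139]
t=1: [75, 75, 74, 74, 75, 73, 74, 73, 73, 73, 75, 75]
t=2: [65, 65, 65, 65, 65, 65, 65, 65, 65, 65, 65, 65]
t=3: [93, 93, 93, 93, 93, 93, 93, 93, 93, 93, 93, 93]
t=4: [9, 9, 9, 9, 9, 9, 9, 9, 9, 9, 9, 9]
t=5: [27, 27, 27, 27, 27, 27, 27, 27, 27, 27, 27, 27]
t=6: [81, 81, 81, 81, 81, 81, 81, 81, 81, 81, 81, 81]
t=7: [45, 45, 45, 45, 45, 45, 45, 45, 45, 45, 45, 45]
t=8: [135, 135, 135, 135, 135, 135, 135, 135, 135, 135, 135, 135]
t=9: [117, 117, 117, 117, 117, 117, 117, 117, 117, 117, 117, 117]
t=10: [63, 63, 63, 63, 63, 63, 63, 63, 63, 63, 63, 63]
t=11: [99, 99, 99, 99, 99, 99, 99, 99, 99, 99, 99, 99]
t=12: [9, 9, 9, 9, 9, 9, 9, 9, 9, 9, 9, 9]
t=13: [27, 27, 27, 27, 27, 27, 27, 27, 27, 27, 27, 27]

Answer: [27, 27, 27, 27, 27, 27, 27, 27, 27, 27, 27, 27]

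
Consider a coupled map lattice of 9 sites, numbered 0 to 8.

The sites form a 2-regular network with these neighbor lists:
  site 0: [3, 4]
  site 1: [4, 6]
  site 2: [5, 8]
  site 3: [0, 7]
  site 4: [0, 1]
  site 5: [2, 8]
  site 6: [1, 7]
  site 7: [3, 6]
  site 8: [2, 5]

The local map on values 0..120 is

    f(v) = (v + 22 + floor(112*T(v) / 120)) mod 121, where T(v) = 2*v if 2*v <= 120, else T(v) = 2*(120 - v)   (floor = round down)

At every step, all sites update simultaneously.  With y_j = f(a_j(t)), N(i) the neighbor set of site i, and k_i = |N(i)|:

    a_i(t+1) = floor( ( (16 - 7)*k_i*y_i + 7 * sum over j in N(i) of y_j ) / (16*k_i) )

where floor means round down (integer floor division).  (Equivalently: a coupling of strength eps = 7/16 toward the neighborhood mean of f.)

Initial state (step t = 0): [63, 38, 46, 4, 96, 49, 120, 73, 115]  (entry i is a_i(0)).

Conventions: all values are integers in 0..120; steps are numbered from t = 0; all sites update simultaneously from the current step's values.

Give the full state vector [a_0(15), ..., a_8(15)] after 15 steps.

Answer: [66, 67, 61, 66, 67, 61, 66, 66, 61]

Derivation:
t=0: [63, 38, 46, 4, 96, 49, 120, 73, 115]
t=1: [55, 18, 32, 47, 40, 35, 27, 46, 30]
t=2: [43, 66, 87, 39, 37, 48, 78, 47, 85]
t=3: [17, 51, 47, 19, 23, 43, 54, 34, 47]
t=4: [75, 57, 32, 84, 74, 28, 67, 95, 32]
t=5: [58, 63, 110, 51, 60, 106, 60, 49, 110]
t=6: [63, 71, 29, 50, 71, 31, 65, 49, 29]
t=7: [62, 64, 106, 49, 64, 107, 61, 47, 106]
t=8: [64, 69, 32, 46, 69, 32, 63, 44, 32]
t=9: [60, 66, 113, 39, 65, 113, 59, 37, 113]
t=10: [58, 67, 27, 24, 68, 27, 55, 21, 27]
t=11: [71, 64, 99, 83, 66, 99, 65, 78, 99]
t=12: [61, 68, 39, 56, 66, 39, 65, 58, 39]
t=13: [68, 66, 12, 64, 67, 12, 67, 65, 12]
t=14: [66, 66, 56, 68, 66, 56, 66, 67, 56]
t=15: [66, 67, 61, 66, 67, 61, 66, 66, 61]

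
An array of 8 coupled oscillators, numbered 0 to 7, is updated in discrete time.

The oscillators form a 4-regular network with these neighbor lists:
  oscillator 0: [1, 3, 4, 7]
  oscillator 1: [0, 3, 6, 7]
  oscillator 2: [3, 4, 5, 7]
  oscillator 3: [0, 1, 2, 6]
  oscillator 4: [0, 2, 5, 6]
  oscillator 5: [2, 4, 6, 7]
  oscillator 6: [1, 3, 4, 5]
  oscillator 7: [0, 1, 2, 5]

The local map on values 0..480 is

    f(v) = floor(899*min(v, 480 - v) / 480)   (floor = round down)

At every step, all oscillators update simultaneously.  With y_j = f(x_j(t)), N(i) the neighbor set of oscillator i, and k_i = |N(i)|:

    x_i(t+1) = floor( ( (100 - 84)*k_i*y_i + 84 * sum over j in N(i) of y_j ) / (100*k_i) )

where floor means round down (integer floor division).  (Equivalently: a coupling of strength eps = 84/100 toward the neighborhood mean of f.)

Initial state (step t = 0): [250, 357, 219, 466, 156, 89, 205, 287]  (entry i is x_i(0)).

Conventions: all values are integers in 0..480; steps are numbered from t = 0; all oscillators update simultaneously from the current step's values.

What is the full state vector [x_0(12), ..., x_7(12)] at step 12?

Answer: [156, 157, 154, 157, 155, 154, 155, 156]

Derivation:
t=0: [250, 357, 219, 466, 156, 89, 205, 287]
t=1: [259, 288, 243, 309, 338, 330, 211, 317]
t=2: [328, 358, 316, 389, 363, 340, 320, 362]
t=3: [221, 241, 232, 261, 276, 261, 232, 262]
t=4: [411, 421, 407, 428, 416, 413, 415, 423]
t=5: [111, 112, 115, 119, 126, 121, 114, 121]
t=6: [220, 215, 225, 212, 218, 222, 221, 216]
t=7: [404, 405, 408, 409, 414, 412, 406, 411]
t=8: [132, 136, 128, 137, 133, 130, 131, 134]
t=9: [251, 250, 247, 247, 244, 245, 249, 246]
t=10: [435, 432, 438, 432, 435, 437, 436, 434]
t=11: [86, 85, 83, 84, 81, 82, 84, 83]
t=12: [156, 157, 154, 157, 155, 154, 155, 156]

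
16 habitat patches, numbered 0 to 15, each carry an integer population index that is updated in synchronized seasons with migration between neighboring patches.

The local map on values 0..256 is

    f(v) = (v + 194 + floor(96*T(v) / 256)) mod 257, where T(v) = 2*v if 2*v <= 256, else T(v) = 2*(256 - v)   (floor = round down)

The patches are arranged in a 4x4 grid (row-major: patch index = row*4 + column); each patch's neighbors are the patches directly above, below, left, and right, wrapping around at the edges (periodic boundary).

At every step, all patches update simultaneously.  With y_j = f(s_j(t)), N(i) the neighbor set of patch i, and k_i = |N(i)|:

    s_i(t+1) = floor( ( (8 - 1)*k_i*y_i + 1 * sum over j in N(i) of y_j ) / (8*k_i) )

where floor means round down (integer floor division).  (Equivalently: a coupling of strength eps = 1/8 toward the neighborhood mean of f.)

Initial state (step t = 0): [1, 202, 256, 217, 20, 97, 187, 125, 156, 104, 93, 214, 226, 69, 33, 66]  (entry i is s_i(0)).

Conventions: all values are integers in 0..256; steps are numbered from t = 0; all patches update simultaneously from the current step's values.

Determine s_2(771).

Answer: s_2(771) = 171
Key observation: The state at step 10, [171, 171, 171, 171, 171, 171, 171, 171, 171, 171, 171, 171, 171, 171, 171, 171], reappears at step 11: the system is in a cycle of period 1 from step 10 on.  Therefore the state at step 771 equals the state at step 10 + ((771 - 10) mod 1) = 10, which is [171, 171, 171, 171, 171, 171, 171, 171, 171, 171, 171, 171, 171, 171, 171, 171].

Derivation:
t=0: [1, 202, 256, 217, 20, 97, 187, 125, 156, 104, 93, 214, 226, 69, 33, 66]
t=1: [194, 173, 193, 178, 219, 114, 170, 159, 169, 117, 109, 174, 176, 72, 232, 70]
t=2: [176, 167, 176, 169, 180, 139, 168, 168, 170, 138, 132, 166, 166, 76, 176, 73]
t=3: [172, 166, 172, 167, 173, 163, 170, 171, 170, 160, 162, 166, 163, 82, 166, 77]
t=4: [171, 167, 171, 167, 171, 169, 170, 170, 170, 166, 169, 166, 163, 91, 164, 83]
t=5: [170, 167, 170, 167, 171, 170, 171, 170, 170, 167, 170, 167, 164, 105, 165, 92]
t=6: [170, 168, 170, 167, 171, 170, 171, 170, 170, 168, 170, 167, 166, 126, 166, 107]
t=7: [170, 170, 170, 168, 171, 171, 171, 170, 170, 170, 170, 168, 168, 158, 168, 129]
t=8: [171, 170, 171, 170, 171, 171, 171, 171, 171, 170, 171, 170, 170, 168, 170, 162]
t=9: [171, 171, 171, 170, 171, 171, 171, 171, 171, 171, 171, 170, 170, 171, 170, 169]
t=10: [171, 171, 171, 171, 171, 171, 171, 171, 171, 171, 171, 171, 171, 171, 171, 171]
t=11: [171, 171, 171, 171, 171, 171, 171, 171, 171, 171, 171, 171, 171, 171, 171, 171]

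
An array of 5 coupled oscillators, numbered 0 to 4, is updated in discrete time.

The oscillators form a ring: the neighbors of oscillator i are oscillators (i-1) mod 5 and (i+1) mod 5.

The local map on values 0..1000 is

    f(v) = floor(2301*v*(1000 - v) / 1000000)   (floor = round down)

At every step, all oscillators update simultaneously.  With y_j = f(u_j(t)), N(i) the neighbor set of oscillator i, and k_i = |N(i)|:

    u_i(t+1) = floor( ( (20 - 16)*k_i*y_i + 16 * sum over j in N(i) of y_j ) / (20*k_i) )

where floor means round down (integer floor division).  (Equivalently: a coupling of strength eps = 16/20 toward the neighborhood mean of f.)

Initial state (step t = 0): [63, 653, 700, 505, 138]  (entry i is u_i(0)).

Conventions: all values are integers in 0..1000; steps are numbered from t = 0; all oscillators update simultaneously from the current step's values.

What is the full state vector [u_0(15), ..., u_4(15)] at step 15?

Answer: [565, 565, 565, 565, 565]

Derivation:
t=0: [63, 653, 700, 505, 138]
t=1: [344, 351, 535, 417, 338]
t=2: [519, 541, 547, 546, 534]
t=3: [572, 571, 570, 570, 572]
t=4: [563, 563, 563, 563, 563]
t=5: [566, 566, 566, 566, 566]
t=6: [565, 565, 565, 565, 565]
t=7: [565, 565, 565, 565, 565]
t=8: [565, 565, 565, 565, 565]
t=9: [565, 565, 565, 565, 565]
t=10: [565, 565, 565, 565, 565]
t=11: [565, 565, 565, 565, 565]
t=12: [565, 565, 565, 565, 565]
t=13: [565, 565, 565, 565, 565]
t=14: [565, 565, 565, 565, 565]
t=15: [565, 565, 565, 565, 565]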